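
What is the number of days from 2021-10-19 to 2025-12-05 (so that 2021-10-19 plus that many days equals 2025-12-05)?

1508

Oct 19, 2021 → Oct 19, 2022: 365 days.
Oct 19, 2022 → Oct 19, 2023: 365 days.
Oct 19, 2023 → Oct 19, 2024: 366 days (Feb 29, 2024 is in that span).
Oct 19, 2024 → Oct 19, 2025: 365 days.
Oct 19, 2025 → Nov 19, 2025: 31 days (October has 31).
Nov 19, 2025 → Dec 5, 2025: 16 days.
Total: 1508 days.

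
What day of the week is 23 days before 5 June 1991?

Jun 5, 1991 is a Wednesday.
23 mod 7 = 2, so 23 days before a Wednesday is Wednesday − 2 = Monday.

Monday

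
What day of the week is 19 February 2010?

January 1, 2010 is a Friday.
Jan 1, 2010 → Feb 1, 2010: 31 days (January has 31).
Feb 1, 2010 → Feb 19, 2010: 18 days.
Total: 49 days.
49 mod 7 = 0, so Friday + 0 = Friday.

Friday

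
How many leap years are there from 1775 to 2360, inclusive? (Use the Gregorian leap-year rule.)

Multiples of 4 in [1775,2360]: 147.
Of those, multiples of 100: 6 (not leap unless ÷400).
Multiples of 400: 1.
Leap years = 147 − 6 + 1 = 142.

142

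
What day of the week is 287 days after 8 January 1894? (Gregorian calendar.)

Jan 8, 1894 is a Monday.
287 mod 7 = 0, so 287 days after a Monday is Monday + 0 = Monday.

Monday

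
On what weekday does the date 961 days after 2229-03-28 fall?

Monday

Mar 28, 2229 is a Saturday.
961 mod 7 = 2, so 961 days after a Saturday is Saturday + 2 = Monday.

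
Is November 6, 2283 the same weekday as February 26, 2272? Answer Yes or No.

From Feb 26, 2272 to Nov 6, 2283 is 4271 days.
4271 mod 7 = 1, so they are different weekdays.
(Feb 26, 2272 is a Monday; Nov 6, 2283 is a Tuesday.)

No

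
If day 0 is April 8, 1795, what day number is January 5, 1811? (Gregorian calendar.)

5750

Apr 8, 1795 → Apr 8, 1796: 366 days (Feb 29, 1796 is in that span).
Apr 8, 1796 → Apr 8, 1797: 365 days.
Apr 8, 1797 → Apr 8, 1798: 365 days.
Apr 8, 1798 → Apr 8, 1799: 365 days.
Apr 8, 1799 → Apr 8, 1800: 365 days.
Apr 8, 1800 → Apr 8, 1801: 365 days.
Apr 8, 1801 → Apr 8, 1802: 365 days.
Apr 8, 1802 → Apr 8, 1803: 365 days.
Apr 8, 1803 → Apr 8, 1804: 366 days (Feb 29, 1804 is in that span).
Apr 8, 1804 → Apr 8, 1805: 365 days.
Apr 8, 1805 → Apr 8, 1806: 365 days.
Apr 8, 1806 → Apr 8, 1807: 365 days.
Apr 8, 1807 → Apr 8, 1808: 366 days (Feb 29, 1808 is in that span).
Apr 8, 1808 → Apr 8, 1809: 365 days.
Apr 8, 1809 → Apr 8, 1810: 365 days.
Apr 8, 1810 → May 8, 1810: 30 days (April has 30).
May 8, 1810 → Jun 8, 1810: 31 days (May has 31).
Jun 8, 1810 → Jul 8, 1810: 30 days (June has 30).
Jul 8, 1810 → Aug 8, 1810: 31 days (July has 31).
Aug 8, 1810 → Sep 8, 1810: 31 days (August has 31).
Sep 8, 1810 → Oct 8, 1810: 30 days (September has 30).
Oct 8, 1810 → Nov 8, 1810: 31 days (October has 31).
Nov 8, 1810 → Dec 8, 1810: 30 days (November has 30).
Dec 8, 1810 → Jan 5, 1811: 28 days.
Total: 5750 days.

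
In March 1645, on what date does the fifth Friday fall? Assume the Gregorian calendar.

March 31, 1645

March 1, 1645 is a Wednesday.
The first Friday is therefore March 3 (2 days later).
The fifth Friday is 3 + 4×7 = March 31.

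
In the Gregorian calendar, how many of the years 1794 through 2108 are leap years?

76

Multiples of 4 in [1794,2108]: 79.
Of those, multiples of 100: 4 (not leap unless ÷400).
Multiples of 400: 1.
Leap years = 79 − 4 + 1 = 76.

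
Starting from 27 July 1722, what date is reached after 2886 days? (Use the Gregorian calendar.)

June 21, 1730

+365 (one year) → Jul 27, 1723 (2521 left).
+366 (one year; includes Feb 29, 1724) → Jul 27, 1724 (2155 left).
+365 (one year) → Jul 27, 1725 (1790 left).
+365 (one year) → Jul 27, 1726 (1425 left).
+365 (one year) → Jul 27, 1727 (1060 left).
+366 (one year; includes Feb 29, 1728) → Jul 27, 1728 (694 left).
+365 (one year) → Jul 27, 1729 (329 left).
Jul has 31 days: +5 → Aug 1, 1729 (324 left).
Aug has 31 days: +31 → Sep 1, 1729 (293 left).
Sep has 30 days: +30 → Oct 1, 1729 (263 left).
Oct has 31 days: +31 → Nov 1, 1729 (232 left).
Nov has 30 days: +30 → Dec 1, 1729 (202 left).
Dec has 31 days: +31 → Jan 1, 1730 (171 left).
Jan has 31 days: +31 → Feb 1, 1730 (140 left).
Feb has 28 days: +28 → Mar 1, 1730 (112 left).
Mar has 31 days: +31 → Apr 1, 1730 (81 left).
Apr has 30 days: +30 → May 1, 1730 (51 left).
May has 31 days: +31 → Jun 1, 1730 (20 left).
+20 → Jun 21, 1730.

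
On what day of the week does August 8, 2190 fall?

Sunday

Doomsday rule: the anchor day for the 2100s is Sunday. For year 90: 90÷12 = 7 r 6, and 6÷4 = 1, so 7+6+1 = 14.
Sunday + 14 ≡ Sunday — that's 2190's doomsday.
In August the doomsday date is Aug 8.
Aug 8 is the doomsday itself: Sunday.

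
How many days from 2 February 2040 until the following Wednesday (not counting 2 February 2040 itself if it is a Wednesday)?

6

Feb 2, 2040 is a Thursday.
From Thursday to the next Wednesday is 6 days.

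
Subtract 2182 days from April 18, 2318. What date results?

−365 (one year) → Apr 18, 2317 (1817 left).
−365 (one year) → Apr 18, 2316 (1452 left).
−366 (one year; includes Feb 29, 2316) → Apr 18, 2315 (1086 left).
−365 (one year) → Apr 18, 2314 (721 left).
−365 (one year) → Apr 18, 2313 (356 left).
−18 → Mar 31, 2313 (end of Mar, 31 days; 338 left).
−31 → Feb 28, 2313 (end of Feb, 28 days; 307 left).
−28 → Jan 31, 2313 (end of Jan, 31 days; 279 left).
−31 → Dec 31, 2312 (end of Dec, 31 days; 248 left).
−31 → Nov 30, 2312 (end of Nov, 30 days; 217 left).
−30 → Oct 31, 2312 (end of Oct, 31 days; 187 left).
−31 → Sep 30, 2312 (end of Sep, 30 days; 156 left).
−30 → Aug 31, 2312 (end of Aug, 31 days; 126 left).
−31 → Jul 31, 2312 (end of Jul, 31 days; 95 left).
−31 → Jun 30, 2312 (end of Jun, 30 days; 64 left).
−30 → May 31, 2312 (end of May, 31 days; 34 left).
−31 → Apr 30, 2312 (end of Apr, 30 days; 3 left).
−3 → Apr 27, 2312.

April 27, 2312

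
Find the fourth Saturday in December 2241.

December 25, 2241

December 1, 2241 is a Wednesday.
The first Saturday is therefore December 4 (3 days later).
The fourth Saturday is 4 + 3×7 = December 25.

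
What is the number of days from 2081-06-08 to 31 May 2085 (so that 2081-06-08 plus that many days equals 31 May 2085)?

Jun 8, 2081 → Jun 8, 2082: 365 days.
Jun 8, 2082 → Jun 8, 2083: 365 days.
Jun 8, 2083 → Jun 8, 2084: 366 days (Feb 29, 2084 is in that span).
Jun 8, 2084 → Jul 8, 2084: 30 days (June has 30).
Jul 8, 2084 → Aug 8, 2084: 31 days (July has 31).
Aug 8, 2084 → Sep 8, 2084: 31 days (August has 31).
Sep 8, 2084 → Oct 8, 2084: 30 days (September has 30).
Oct 8, 2084 → Nov 8, 2084: 31 days (October has 31).
Nov 8, 2084 → Dec 8, 2084: 30 days (November has 30).
Dec 8, 2084 → Jan 8, 2085: 31 days (December has 31).
Jan 8, 2085 → Feb 8, 2085: 31 days (January has 31).
Feb 8, 2085 → Mar 8, 2085: 28 days (February has 28).
Mar 8, 2085 → Apr 8, 2085: 31 days (March has 31).
Apr 8, 2085 → May 8, 2085: 30 days (April has 30).
May 8, 2085 → May 31, 2085: 23 days.
Total: 1453 days.

1453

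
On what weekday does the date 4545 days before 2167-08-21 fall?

Wednesday

First find the weekday of Aug 21, 2167. Doomsday rule: the anchor day for the 2100s is Sunday. For year 67: 67÷12 = 5 r 7, and 7÷4 = 1, so 5+7+1 = 13.
Sunday + 13 ≡ Saturday — that's 2167's doomsday.
In August the doomsday date is Aug 8.
Aug 21 is 13 days after Aug 8; 13 mod 7 = 6, so Saturday + 6 = Friday.
4545 mod 7 = 2, so 4545 days before a Friday is Friday − 2 = Wednesday.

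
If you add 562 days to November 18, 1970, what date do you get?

June 2, 1972

+365 (one year) → Nov 18, 1971 (197 left).
Nov has 30 days: +13 → Dec 1, 1971 (184 left).
Dec has 31 days: +31 → Jan 1, 1972 (153 left).
Jan has 31 days: +31 → Feb 1, 1972 (122 left).
Feb has 29 days: +29 → Mar 1, 1972 (93 left).
Mar has 31 days: +31 → Apr 1, 1972 (62 left).
Apr has 30 days: +30 → May 1, 1972 (32 left).
May has 31 days: +31 → Jun 1, 1972 (1 left).
+1 → Jun 2, 1972.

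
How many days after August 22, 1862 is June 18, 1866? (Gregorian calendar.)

Aug 22, 1862 → Aug 22, 1863: 365 days.
Aug 22, 1863 → Aug 22, 1864: 366 days (Feb 29, 1864 is in that span).
Aug 22, 1864 → Aug 22, 1865: 365 days.
Aug 22, 1865 → Sep 22, 1865: 31 days (August has 31).
Sep 22, 1865 → Oct 22, 1865: 30 days (September has 30).
Oct 22, 1865 → Nov 22, 1865: 31 days (October has 31).
Nov 22, 1865 → Dec 22, 1865: 30 days (November has 30).
Dec 22, 1865 → Jan 22, 1866: 31 days (December has 31).
Jan 22, 1866 → Feb 22, 1866: 31 days (January has 31).
Feb 22, 1866 → Mar 22, 1866: 28 days (February has 28).
Mar 22, 1866 → Apr 22, 1866: 31 days (March has 31).
Apr 22, 1866 → May 22, 1866: 30 days (April has 30).
May 22, 1866 → Jun 18, 1866: 27 days.
Total: 1396 days.

1396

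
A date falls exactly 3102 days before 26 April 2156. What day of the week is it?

Sunday

Apr 26, 2156 is a Monday.
3102 mod 7 = 1, so 3102 days before a Monday is Monday − 1 = Sunday.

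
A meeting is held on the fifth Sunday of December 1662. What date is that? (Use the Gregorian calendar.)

December 31, 1662

December 1, 1662 is a Friday.
The first Sunday is therefore December 3 (2 days later).
The fifth Sunday is 3 + 4×7 = December 31.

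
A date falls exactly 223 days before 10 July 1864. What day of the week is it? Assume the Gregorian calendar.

First find the weekday of Jul 10, 1864. Doomsday rule: the anchor day for the 1800s is Friday. For year 64: 64÷12 = 5 r 4, and 4÷4 = 1, so 5+4+1 = 10.
Friday + 10 ≡ Monday — that's 1864's doomsday.
In July the doomsday date is Jul 11.
Jul 10 is 1 day before Jul 11; 1 mod 7 = 1, so Monday − 1 = Sunday.
223 mod 7 = 6, so 223 days before a Sunday is Sunday − 6 = Monday.

Monday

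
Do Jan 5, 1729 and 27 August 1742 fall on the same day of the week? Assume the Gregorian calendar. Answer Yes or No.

From Jan 5, 1729 to Aug 27, 1742 is 4982 days.
4982 mod 7 = 5, so they are different weekdays.
(Jan 5, 1729 is a Wednesday; Aug 27, 1742 is a Monday.)

No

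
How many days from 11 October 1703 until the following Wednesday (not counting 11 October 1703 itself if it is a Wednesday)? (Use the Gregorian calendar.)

Oct 11, 1703 is a Thursday.
From Thursday to the next Wednesday is 6 days.

6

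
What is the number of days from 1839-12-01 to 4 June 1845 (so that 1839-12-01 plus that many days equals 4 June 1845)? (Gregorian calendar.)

Dec 1, 1839 → Dec 1, 1840: 366 days (Feb 29, 1840 is in that span).
Dec 1, 1840 → Dec 1, 1841: 365 days.
Dec 1, 1841 → Dec 1, 1842: 365 days.
Dec 1, 1842 → Dec 1, 1843: 365 days.
Dec 1, 1843 → Dec 1, 1844: 366 days (Feb 29, 1844 is in that span).
Dec 1, 1844 → Jan 1, 1845: 31 days (December has 31).
Jan 1, 1845 → Feb 1, 1845: 31 days (January has 31).
Feb 1, 1845 → Mar 1, 1845: 28 days (February has 28).
Mar 1, 1845 → Apr 1, 1845: 31 days (March has 31).
Apr 1, 1845 → May 1, 1845: 30 days (April has 30).
May 1, 1845 → Jun 1, 1845: 31 days (May has 31).
Jun 1, 1845 → Jun 4, 1845: 3 days.
Total: 2012 days.

2012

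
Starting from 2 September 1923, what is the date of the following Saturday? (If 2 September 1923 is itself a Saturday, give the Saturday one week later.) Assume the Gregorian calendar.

September 8, 1923

Sep 2, 1923 is a Sunday.
From Sunday to the next Saturday is 6 days.
Sep 2, 1923 + 6 = Sep 8, 1923.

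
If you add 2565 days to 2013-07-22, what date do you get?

+365 (one year) → Jul 22, 2014 (2200 left).
+365 (one year) → Jul 22, 2015 (1835 left).
+366 (one year; includes Feb 29, 2016) → Jul 22, 2016 (1469 left).
+365 (one year) → Jul 22, 2017 (1104 left).
+365 (one year) → Jul 22, 2018 (739 left).
+365 (one year) → Jul 22, 2019 (374 left).
Jul has 31 days: +10 → Aug 1, 2019 (364 left).
Aug has 31 days: +31 → Sep 1, 2019 (333 left).
Sep has 30 days: +30 → Oct 1, 2019 (303 left).
Oct has 31 days: +31 → Nov 1, 2019 (272 left).
Nov has 30 days: +30 → Dec 1, 2019 (242 left).
Dec has 31 days: +31 → Jan 1, 2020 (211 left).
Jan has 31 days: +31 → Feb 1, 2020 (180 left).
Feb has 29 days: +29 → Mar 1, 2020 (151 left).
Mar has 31 days: +31 → Apr 1, 2020 (120 left).
Apr has 30 days: +30 → May 1, 2020 (90 left).
May has 31 days: +31 → Jun 1, 2020 (59 left).
Jun has 30 days: +30 → Jul 1, 2020 (29 left).
+29 → Jul 30, 2020.

July 30, 2020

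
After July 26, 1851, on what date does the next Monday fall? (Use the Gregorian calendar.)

July 28, 1851

Jul 26, 1851 is a Saturday.
From Saturday to the next Monday is 2 days.
Jul 26, 1851 + 2 = Jul 28, 1851.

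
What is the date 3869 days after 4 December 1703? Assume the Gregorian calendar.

+366 (one year; includes Feb 29, 1704) → Dec 4, 1704 (3503 left).
+365 (one year) → Dec 4, 1705 (3138 left).
+365 (one year) → Dec 4, 1706 (2773 left).
+365 (one year) → Dec 4, 1707 (2408 left).
+366 (one year; includes Feb 29, 1708) → Dec 4, 1708 (2042 left).
+365 (one year) → Dec 4, 1709 (1677 left).
+365 (one year) → Dec 4, 1710 (1312 left).
+365 (one year) → Dec 4, 1711 (947 left).
+366 (one year; includes Feb 29, 1712) → Dec 4, 1712 (581 left).
+365 (one year) → Dec 4, 1713 (216 left).
Dec has 31 days: +28 → Jan 1, 1714 (188 left).
Jan has 31 days: +31 → Feb 1, 1714 (157 left).
Feb has 28 days: +28 → Mar 1, 1714 (129 left).
Mar has 31 days: +31 → Apr 1, 1714 (98 left).
Apr has 30 days: +30 → May 1, 1714 (68 left).
May has 31 days: +31 → Jun 1, 1714 (37 left).
Jun has 30 days: +30 → Jul 1, 1714 (7 left).
+7 → Jul 8, 1714.

July 8, 1714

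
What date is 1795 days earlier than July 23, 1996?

August 24, 1991

−366 (one year; includes Feb 29, 1996) → Jul 23, 1995 (1429 left).
−365 (one year) → Jul 23, 1994 (1064 left).
−365 (one year) → Jul 23, 1993 (699 left).
−365 (one year) → Jul 23, 1992 (334 left).
−23 → Jun 30, 1992 (end of Jun, 30 days; 311 left).
−30 → May 31, 1992 (end of May, 31 days; 281 left).
−31 → Apr 30, 1992 (end of Apr, 30 days; 250 left).
−30 → Mar 31, 1992 (end of Mar, 31 days; 220 left).
−31 → Feb 29, 1992 (end of Feb, 29 days; 189 left).
−29 → Jan 31, 1992 (end of Jan, 31 days; 160 left).
−31 → Dec 31, 1991 (end of Dec, 31 days; 129 left).
−31 → Nov 30, 1991 (end of Nov, 30 days; 98 left).
−30 → Oct 31, 1991 (end of Oct, 31 days; 68 left).
−31 → Sep 30, 1991 (end of Sep, 30 days; 37 left).
−30 → Aug 31, 1991 (end of Aug, 31 days; 7 left).
−7 → Aug 24, 1991.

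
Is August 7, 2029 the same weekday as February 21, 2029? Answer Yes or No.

No

From Feb 21, 2029 to Aug 7, 2029 is 167 days.
167 mod 7 = 6, so they are different weekdays.
(Feb 21, 2029 is a Wednesday; Aug 7, 2029 is a Tuesday.)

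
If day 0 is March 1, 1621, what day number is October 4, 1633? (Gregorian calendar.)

Mar 1, 1621 → Mar 1, 1622: 365 days.
Mar 1, 1622 → Mar 1, 1623: 365 days.
Mar 1, 1623 → Mar 1, 1624: 366 days (Feb 29, 1624 is in that span).
Mar 1, 1624 → Mar 1, 1625: 365 days.
Mar 1, 1625 → Mar 1, 1626: 365 days.
Mar 1, 1626 → Mar 1, 1627: 365 days.
Mar 1, 1627 → Mar 1, 1628: 366 days (Feb 29, 1628 is in that span).
Mar 1, 1628 → Mar 1, 1629: 365 days.
Mar 1, 1629 → Mar 1, 1630: 365 days.
Mar 1, 1630 → Mar 1, 1631: 365 days.
Mar 1, 1631 → Mar 1, 1632: 366 days (Feb 29, 1632 is in that span).
Mar 1, 1632 → Mar 1, 1633: 365 days.
Mar 1, 1633 → Apr 1, 1633: 31 days (March has 31).
Apr 1, 1633 → May 1, 1633: 30 days (April has 30).
May 1, 1633 → Jun 1, 1633: 31 days (May has 31).
Jun 1, 1633 → Jul 1, 1633: 30 days (June has 30).
Jul 1, 1633 → Aug 1, 1633: 31 days (July has 31).
Aug 1, 1633 → Sep 1, 1633: 31 days (August has 31).
Sep 1, 1633 → Oct 1, 1633: 30 days (September has 30).
Oct 1, 1633 → Oct 4, 1633: 3 days.
Total: 4600 days.

4600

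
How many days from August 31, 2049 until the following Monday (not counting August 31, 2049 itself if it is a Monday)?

Aug 31, 2049 is a Tuesday.
From Tuesday to the next Monday is 6 days.

6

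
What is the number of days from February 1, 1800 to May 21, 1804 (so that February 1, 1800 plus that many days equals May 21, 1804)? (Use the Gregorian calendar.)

Feb 1, 1800 → Feb 1, 1801: 365 days.
Feb 1, 1801 → Feb 1, 1802: 365 days.
Feb 1, 1802 → Feb 1, 1803: 365 days.
Feb 1, 1803 → Feb 1, 1804: 365 days.
Feb 1, 1804 → Mar 1, 1804: 29 days (February has 29).
Mar 1, 1804 → Apr 1, 1804: 31 days (March has 31).
Apr 1, 1804 → May 1, 1804: 30 days (April has 30).
May 1, 1804 → May 21, 1804: 20 days.
Total: 1570 days.

1570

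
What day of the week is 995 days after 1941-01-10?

Jan 10, 1941 is a Friday.
995 mod 7 = 1, so 995 days after a Friday is Friday + 1 = Saturday.

Saturday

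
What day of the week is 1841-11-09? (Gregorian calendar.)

Doomsday rule: the anchor day for the 1800s is Friday. For year 41: 41÷12 = 3 r 5, and 5÷4 = 1, so 3+5+1 = 9.
Friday + 9 ≡ Sunday — that's 1841's doomsday.
In November the doomsday date is Nov 7.
Nov 9 is 2 days after Nov 7; 2 mod 7 = 2, so Sunday + 2 = Tuesday.

Tuesday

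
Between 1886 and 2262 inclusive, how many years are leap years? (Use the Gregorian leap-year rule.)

Multiples of 4 in [1886,2262]: 94.
Of those, multiples of 100: 4 (not leap unless ÷400).
Multiples of 400: 1.
Leap years = 94 − 4 + 1 = 91.

91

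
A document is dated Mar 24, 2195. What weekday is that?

Doomsday rule: the anchor day for the 2100s is Sunday. For year 95: 95÷12 = 7 r 11, and 11÷4 = 2, so 7+11+2 = 20.
Sunday + 20 ≡ Saturday — that's 2195's doomsday.
In March the doomsday date is Mar 14.
Mar 24 is 10 days after Mar 14; 10 mod 7 = 3, so Saturday + 3 = Tuesday.

Tuesday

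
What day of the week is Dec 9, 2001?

Doomsday rule: the anchor day for the 2000s is Tuesday. For year 01: 1÷12 = 0 r 1, and 1÷4 = 0, so 0+1+0 = 1.
Tuesday + 1 ≡ Wednesday — that's 2001's doomsday.
In December the doomsday date is Dec 12.
Dec 9 is 3 days before Dec 12; 3 mod 7 = 3, so Wednesday − 3 = Sunday.

Sunday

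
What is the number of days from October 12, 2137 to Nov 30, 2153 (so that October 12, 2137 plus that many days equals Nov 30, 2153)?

5893

Oct 12, 2137 → Oct 12, 2138: 365 days.
Oct 12, 2138 → Oct 12, 2139: 365 days.
Oct 12, 2139 → Oct 12, 2140: 366 days (Feb 29, 2140 is in that span).
Oct 12, 2140 → Oct 12, 2141: 365 days.
Oct 12, 2141 → Oct 12, 2142: 365 days.
Oct 12, 2142 → Oct 12, 2143: 365 days.
Oct 12, 2143 → Oct 12, 2144: 366 days (Feb 29, 2144 is in that span).
Oct 12, 2144 → Oct 12, 2145: 365 days.
Oct 12, 2145 → Oct 12, 2146: 365 days.
Oct 12, 2146 → Oct 12, 2147: 365 days.
Oct 12, 2147 → Oct 12, 2148: 366 days (Feb 29, 2148 is in that span).
Oct 12, 2148 → Oct 12, 2149: 365 days.
Oct 12, 2149 → Oct 12, 2150: 365 days.
Oct 12, 2150 → Oct 12, 2151: 365 days.
Oct 12, 2151 → Oct 12, 2152: 366 days (Feb 29, 2152 is in that span).
Oct 12, 2152 → Oct 12, 2153: 365 days.
Oct 12, 2153 → Nov 12, 2153: 31 days (October has 31).
Nov 12, 2153 → Nov 30, 2153: 18 days.
Total: 5893 days.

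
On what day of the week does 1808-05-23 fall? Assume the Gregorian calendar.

Monday

Doomsday rule: the anchor day for the 1800s is Friday. For year 08: 8÷12 = 0 r 8, and 8÷4 = 2, so 0+8+2 = 10.
Friday + 10 ≡ Monday — that's 1808's doomsday.
In May the doomsday date is May 9.
May 23 is 14 days after May 9; 14 mod 7 = 0, so Monday + 0 = Monday.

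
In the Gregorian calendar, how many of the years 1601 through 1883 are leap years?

68

Multiples of 4 in [1601,1883]: 70.
Of those, multiples of 100: 2 (not leap unless ÷400).
Multiples of 400: 0.
Leap years = 70 − 2 + 0 = 68.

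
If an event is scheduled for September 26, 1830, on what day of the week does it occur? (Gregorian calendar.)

Sunday

Doomsday rule: the anchor day for the 1800s is Friday. For year 30: 30÷12 = 2 r 6, and 6÷4 = 1, so 2+6+1 = 9.
Friday + 9 ≡ Sunday — that's 1830's doomsday.
In September the doomsday date is Sep 5.
Sep 26 is 21 days after Sep 5; 21 mod 7 = 0, so Sunday + 0 = Sunday.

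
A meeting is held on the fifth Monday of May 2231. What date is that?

May 1, 2231 is a Sunday.
The first Monday is therefore May 2 (1 days later).
The fifth Monday is 2 + 4×7 = May 30.

May 30, 2231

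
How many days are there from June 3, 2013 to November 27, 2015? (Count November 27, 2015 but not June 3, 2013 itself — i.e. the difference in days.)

Jun 3, 2013 → Jun 3, 2014: 365 days.
Jun 3, 2014 → Jun 3, 2015: 365 days.
Jun 3, 2015 → Jul 3, 2015: 30 days (June has 30).
Jul 3, 2015 → Aug 3, 2015: 31 days (July has 31).
Aug 3, 2015 → Sep 3, 2015: 31 days (August has 31).
Sep 3, 2015 → Oct 3, 2015: 30 days (September has 30).
Oct 3, 2015 → Nov 3, 2015: 31 days (October has 31).
Nov 3, 2015 → Nov 27, 2015: 24 days.
Total: 907 days.

907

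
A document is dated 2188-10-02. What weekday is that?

Thursday

Doomsday rule: the anchor day for the 2100s is Sunday. For year 88: 88÷12 = 7 r 4, and 4÷4 = 1, so 7+4+1 = 12.
Sunday + 12 ≡ Friday — that's 2188's doomsday.
In October the doomsday date is Oct 10.
Oct 2 is 8 days before Oct 10; 8 mod 7 = 1, so Friday − 1 = Thursday.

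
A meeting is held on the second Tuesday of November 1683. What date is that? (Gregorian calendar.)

November 9, 1683

November 1, 1683 is a Monday.
The first Tuesday is therefore November 2 (1 days later).
The second Tuesday is 2 + 1×7 = November 9.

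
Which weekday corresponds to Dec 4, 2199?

Doomsday rule: the anchor day for the 2100s is Sunday. For year 99: 99÷12 = 8 r 3, and 3÷4 = 0, so 8+3+0 = 11.
Sunday + 11 ≡ Thursday — that's 2199's doomsday.
In December the doomsday date is Dec 12.
Dec 4 is 8 days before Dec 12; 8 mod 7 = 1, so Thursday − 1 = Wednesday.

Wednesday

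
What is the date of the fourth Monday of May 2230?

May 1, 2230 is a Saturday.
The first Monday is therefore May 3 (2 days later).
The fourth Monday is 3 + 3×7 = May 24.

May 24, 2230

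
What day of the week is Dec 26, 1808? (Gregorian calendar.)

Monday

January 1, 1808 is a Friday.
Jan 1, 1808 → Feb 1, 1808: 31 days (January has 31).
Feb 1, 1808 → Mar 1, 1808: 29 days (February has 29).
Mar 1, 1808 → Apr 1, 1808: 31 days (March has 31).
Apr 1, 1808 → May 1, 1808: 30 days (April has 30).
May 1, 1808 → Jun 1, 1808: 31 days (May has 31).
Jun 1, 1808 → Jul 1, 1808: 30 days (June has 30).
Jul 1, 1808 → Aug 1, 1808: 31 days (July has 31).
Aug 1, 1808 → Sep 1, 1808: 31 days (August has 31).
Sep 1, 1808 → Oct 1, 1808: 30 days (September has 30).
Oct 1, 1808 → Nov 1, 1808: 31 days (October has 31).
Nov 1, 1808 → Dec 1, 1808: 30 days (November has 30).
Dec 1, 1808 → Dec 26, 1808: 25 days.
Total: 360 days.
360 mod 7 = 3, so Friday + 3 = Monday.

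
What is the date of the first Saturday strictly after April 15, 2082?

April 18, 2082

Apr 15, 2082 is a Wednesday.
From Wednesday to the next Saturday is 3 days.
Apr 15, 2082 + 3 = Apr 18, 2082.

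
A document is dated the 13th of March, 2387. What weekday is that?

Friday

Doomsday rule: the anchor day for the 2300s is Wednesday. For year 87: 87÷12 = 7 r 3, and 3÷4 = 0, so 7+3+0 = 10.
Wednesday + 10 ≡ Saturday — that's 2387's doomsday.
In March the doomsday date is Mar 14.
Mar 13 is 1 day before Mar 14; 1 mod 7 = 1, so Saturday − 1 = Friday.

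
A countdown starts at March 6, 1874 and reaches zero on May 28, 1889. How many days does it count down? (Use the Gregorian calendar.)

Mar 6, 1874 → Mar 6, 1875: 365 days.
Mar 6, 1875 → Mar 6, 1876: 366 days (Feb 29, 1876 is in that span).
Mar 6, 1876 → Mar 6, 1877: 365 days.
Mar 6, 1877 → Mar 6, 1878: 365 days.
Mar 6, 1878 → Mar 6, 1879: 365 days.
Mar 6, 1879 → Mar 6, 1880: 366 days (Feb 29, 1880 is in that span).
Mar 6, 1880 → Mar 6, 1881: 365 days.
Mar 6, 1881 → Mar 6, 1882: 365 days.
Mar 6, 1882 → Mar 6, 1883: 365 days.
Mar 6, 1883 → Mar 6, 1884: 366 days (Feb 29, 1884 is in that span).
Mar 6, 1884 → Mar 6, 1885: 365 days.
Mar 6, 1885 → Mar 6, 1886: 365 days.
Mar 6, 1886 → Mar 6, 1887: 365 days.
Mar 6, 1887 → Mar 6, 1888: 366 days (Feb 29, 1888 is in that span).
Mar 6, 1888 → Mar 6, 1889: 365 days.
Mar 6, 1889 → Apr 6, 1889: 31 days (March has 31).
Apr 6, 1889 → May 6, 1889: 30 days (April has 30).
May 6, 1889 → May 28, 1889: 22 days.
Total: 5562 days.

5562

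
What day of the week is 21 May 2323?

Monday

Doomsday rule: the anchor day for the 2300s is Wednesday. For year 23: 23÷12 = 1 r 11, and 11÷4 = 2, so 1+11+2 = 14.
Wednesday + 14 ≡ Wednesday — that's 2323's doomsday.
In May the doomsday date is May 9.
May 21 is 12 days after May 9; 12 mod 7 = 5, so Wednesday + 5 = Monday.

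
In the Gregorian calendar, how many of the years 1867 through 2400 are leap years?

Multiples of 4 in [1867,2400]: 134.
Of those, multiples of 100: 6 (not leap unless ÷400).
Multiples of 400: 2.
Leap years = 134 − 6 + 2 = 130.

130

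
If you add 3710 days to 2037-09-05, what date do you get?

November 2, 2047

+365 (one year) → Sep 5, 2038 (3345 left).
+365 (one year) → Sep 5, 2039 (2980 left).
+366 (one year; includes Feb 29, 2040) → Sep 5, 2040 (2614 left).
+365 (one year) → Sep 5, 2041 (2249 left).
+365 (one year) → Sep 5, 2042 (1884 left).
+365 (one year) → Sep 5, 2043 (1519 left).
+366 (one year; includes Feb 29, 2044) → Sep 5, 2044 (1153 left).
+365 (one year) → Sep 5, 2045 (788 left).
+365 (one year) → Sep 5, 2046 (423 left).
+365 (one year) → Sep 5, 2047 (58 left).
Sep has 30 days: +26 → Oct 1, 2047 (32 left).
Oct has 31 days: +31 → Nov 1, 2047 (1 left).
+1 → Nov 2, 2047.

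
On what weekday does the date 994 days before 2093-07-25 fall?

Saturday

Jul 25, 2093 is a Saturday.
994 mod 7 = 0, so 994 days before a Saturday is Saturday − 0 = Saturday.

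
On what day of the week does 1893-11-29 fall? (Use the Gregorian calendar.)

Wednesday

Doomsday rule: the anchor day for the 1800s is Friday. For year 93: 93÷12 = 7 r 9, and 9÷4 = 2, so 7+9+2 = 18.
Friday + 18 ≡ Tuesday — that's 1893's doomsday.
In November the doomsday date is Nov 7.
Nov 29 is 22 days after Nov 7; 22 mod 7 = 1, so Tuesday + 1 = Wednesday.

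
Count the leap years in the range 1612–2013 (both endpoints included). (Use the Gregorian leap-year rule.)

98

Multiples of 4 in [1612,2013]: 101.
Of those, multiples of 100: 4 (not leap unless ÷400).
Multiples of 400: 1.
Leap years = 101 − 4 + 1 = 98.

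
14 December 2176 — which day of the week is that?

Saturday

Doomsday rule: the anchor day for the 2100s is Sunday. For year 76: 76÷12 = 6 r 4, and 4÷4 = 1, so 6+4+1 = 11.
Sunday + 11 ≡ Thursday — that's 2176's doomsday.
In December the doomsday date is Dec 12.
Dec 14 is 2 days after Dec 12; 2 mod 7 = 2, so Thursday + 2 = Saturday.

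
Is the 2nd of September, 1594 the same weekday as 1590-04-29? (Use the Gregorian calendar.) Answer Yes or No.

From Apr 29, 1590 to Sep 2, 1594 is 1587 days.
1587 mod 7 = 5, so they are different weekdays.
(Apr 29, 1590 is a Sunday; Sep 2, 1594 is a Friday.)

No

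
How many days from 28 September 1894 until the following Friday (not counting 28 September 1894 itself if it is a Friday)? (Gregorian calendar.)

7

Sep 28, 1894 is a Friday.
From Friday to the next Friday is 7 days.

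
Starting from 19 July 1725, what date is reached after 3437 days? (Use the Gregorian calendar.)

December 16, 1734

+365 (one year) → Jul 19, 1726 (3072 left).
+365 (one year) → Jul 19, 1727 (2707 left).
+366 (one year; includes Feb 29, 1728) → Jul 19, 1728 (2341 left).
+365 (one year) → Jul 19, 1729 (1976 left).
+365 (one year) → Jul 19, 1730 (1611 left).
+365 (one year) → Jul 19, 1731 (1246 left).
+366 (one year; includes Feb 29, 1732) → Jul 19, 1732 (880 left).
+365 (one year) → Jul 19, 1733 (515 left).
+365 (one year) → Jul 19, 1734 (150 left).
Jul has 31 days: +13 → Aug 1, 1734 (137 left).
Aug has 31 days: +31 → Sep 1, 1734 (106 left).
Sep has 30 days: +30 → Oct 1, 1734 (76 left).
Oct has 31 days: +31 → Nov 1, 1734 (45 left).
Nov has 30 days: +30 → Dec 1, 1734 (15 left).
+15 → Dec 16, 1734.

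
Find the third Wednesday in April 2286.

April 1, 2286 is a Thursday.
The first Wednesday is therefore April 7 (6 days later).
The third Wednesday is 7 + 2×7 = April 21.

April 21, 2286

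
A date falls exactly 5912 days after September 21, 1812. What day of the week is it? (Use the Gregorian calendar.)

First find the weekday of Sep 21, 1812. Doomsday rule: the anchor day for the 1800s is Friday. For year 12: 12÷12 = 1 r 0, and 0÷4 = 0, so 1+0+0 = 1.
Friday + 1 ≡ Saturday — that's 1812's doomsday.
In September the doomsday date is Sep 5.
Sep 21 is 16 days after Sep 5; 16 mod 7 = 2, so Saturday + 2 = Monday.
5912 mod 7 = 4, so 5912 days after a Monday is Monday + 4 = Friday.

Friday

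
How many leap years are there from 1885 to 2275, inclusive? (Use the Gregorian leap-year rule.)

Multiples of 4 in [1885,2275]: 97.
Of those, multiples of 100: 4 (not leap unless ÷400).
Multiples of 400: 1.
Leap years = 97 − 4 + 1 = 94.

94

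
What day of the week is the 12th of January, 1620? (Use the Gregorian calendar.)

Sunday

Doomsday rule: the anchor day for the 1600s is Tuesday. For year 20: 20÷12 = 1 r 8, and 8÷4 = 2, so 1+8+2 = 11.
Tuesday + 11 ≡ Saturday — that's 1620's doomsday.
In January the doomsday date is Jan 4 (1620 is a leap year (divisible by 4)).
Jan 12 is 8 days after Jan 4; 8 mod 7 = 1, so Saturday + 1 = Sunday.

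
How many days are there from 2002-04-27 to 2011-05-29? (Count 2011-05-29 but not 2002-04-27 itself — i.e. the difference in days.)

Apr 27, 2002 → Apr 27, 2003: 365 days.
Apr 27, 2003 → Apr 27, 2004: 366 days (Feb 29, 2004 is in that span).
Apr 27, 2004 → Apr 27, 2005: 365 days.
Apr 27, 2005 → Apr 27, 2006: 365 days.
Apr 27, 2006 → Apr 27, 2007: 365 days.
Apr 27, 2007 → Apr 27, 2008: 366 days (Feb 29, 2008 is in that span).
Apr 27, 2008 → Apr 27, 2009: 365 days.
Apr 27, 2009 → Apr 27, 2010: 365 days.
Apr 27, 2010 → May 27, 2010: 30 days (April has 30).
May 27, 2010 → Jun 27, 2010: 31 days (May has 31).
Jun 27, 2010 → Jul 27, 2010: 30 days (June has 30).
Jul 27, 2010 → Aug 27, 2010: 31 days (July has 31).
Aug 27, 2010 → Sep 27, 2010: 31 days (August has 31).
Sep 27, 2010 → Oct 27, 2010: 30 days (September has 30).
Oct 27, 2010 → Nov 27, 2010: 31 days (October has 31).
Nov 27, 2010 → Dec 27, 2010: 30 days (November has 30).
Dec 27, 2010 → Jan 27, 2011: 31 days (December has 31).
Jan 27, 2011 → Feb 27, 2011: 31 days (January has 31).
Feb 27, 2011 → Mar 27, 2011: 28 days (February has 28).
Mar 27, 2011 → Apr 27, 2011: 31 days (March has 31).
Apr 27, 2011 → May 27, 2011: 30 days (April has 30).
May 27, 2011 → May 29, 2011: 2 days.
Total: 3319 days.

3319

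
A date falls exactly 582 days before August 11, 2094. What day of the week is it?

Tuesday

Aug 11, 2094 is a Wednesday.
582 mod 7 = 1, so 582 days before a Wednesday is Wednesday − 1 = Tuesday.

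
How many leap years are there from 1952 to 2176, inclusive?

Multiples of 4 in [1952,2176]: 57.
Of those, multiples of 100: 2 (not leap unless ÷400).
Multiples of 400: 1.
Leap years = 57 − 2 + 1 = 56.

56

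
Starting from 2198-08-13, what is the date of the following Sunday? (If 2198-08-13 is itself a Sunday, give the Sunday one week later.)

Aug 13, 2198 is a Monday.
From Monday to the next Sunday is 6 days.
Aug 13, 2198 + 6 = Aug 19, 2198.

August 19, 2198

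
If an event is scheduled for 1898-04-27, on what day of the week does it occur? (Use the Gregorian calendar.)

Doomsday rule: the anchor day for the 1800s is Friday. For year 98: 98÷12 = 8 r 2, and 2÷4 = 0, so 8+2+0 = 10.
Friday + 10 ≡ Monday — that's 1898's doomsday.
In April the doomsday date is Apr 4.
Apr 27 is 23 days after Apr 4; 23 mod 7 = 2, so Monday + 2 = Wednesday.

Wednesday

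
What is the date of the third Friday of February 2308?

February 21, 2308

February 1, 2308 is a Saturday.
The first Friday is therefore February 7 (6 days later).
The third Friday is 7 + 2×7 = February 21.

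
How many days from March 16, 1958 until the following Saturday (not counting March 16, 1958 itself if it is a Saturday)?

Mar 16, 1958 is a Sunday.
From Sunday to the next Saturday is 6 days.

6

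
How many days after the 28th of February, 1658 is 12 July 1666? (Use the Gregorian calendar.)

3056

Feb 28, 1658 → Feb 28, 1659: 365 days.
Feb 28, 1659 → Feb 28, 1660: 365 days.
Feb 28, 1660 → Feb 28, 1661: 366 days (Feb 29, 1660 is in that span).
Feb 28, 1661 → Feb 28, 1662: 365 days.
Feb 28, 1662 → Feb 28, 1663: 365 days.
Feb 28, 1663 → Feb 28, 1664: 365 days.
Feb 28, 1664 → Feb 28, 1665: 366 days (Feb 29, 1664 is in that span).
Feb 28, 1665 → Feb 28, 1666: 365 days.
Feb 28, 1666 → Mar 28, 1666: 28 days (February has 28).
Mar 28, 1666 → Apr 28, 1666: 31 days (March has 31).
Apr 28, 1666 → May 28, 1666: 30 days (April has 30).
May 28, 1666 → Jun 28, 1666: 31 days (May has 31).
Jun 28, 1666 → Jul 12, 1666: 14 days.
Total: 3056 days.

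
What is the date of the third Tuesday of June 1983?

June 1, 1983 is a Wednesday.
The first Tuesday is therefore June 7 (6 days later).
The third Tuesday is 7 + 2×7 = June 21.

June 21, 1983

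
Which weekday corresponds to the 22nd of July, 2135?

Doomsday rule: the anchor day for the 2100s is Sunday. For year 35: 35÷12 = 2 r 11, and 11÷4 = 2, so 2+11+2 = 15.
Sunday + 15 ≡ Monday — that's 2135's doomsday.
In July the doomsday date is Jul 11.
Jul 22 is 11 days after Jul 11; 11 mod 7 = 4, so Monday + 4 = Friday.

Friday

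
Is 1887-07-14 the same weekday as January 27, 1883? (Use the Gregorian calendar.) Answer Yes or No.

From Jan 27, 1883 to Jul 14, 1887 is 1629 days.
1629 mod 7 = 5, so they are different weekdays.
(Jan 27, 1883 is a Saturday; Jul 14, 1887 is a Thursday.)

No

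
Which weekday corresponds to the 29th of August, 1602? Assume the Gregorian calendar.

Thursday

Doomsday rule: the anchor day for the 1600s is Tuesday. For year 02: 2÷12 = 0 r 2, and 2÷4 = 0, so 0+2+0 = 2.
Tuesday + 2 ≡ Thursday — that's 1602's doomsday.
In August the doomsday date is Aug 8.
Aug 29 is 21 days after Aug 8; 21 mod 7 = 0, so Thursday + 0 = Thursday.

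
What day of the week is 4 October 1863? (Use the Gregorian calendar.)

Sunday

Doomsday rule: the anchor day for the 1800s is Friday. For year 63: 63÷12 = 5 r 3, and 3÷4 = 0, so 5+3+0 = 8.
Friday + 8 ≡ Saturday — that's 1863's doomsday.
In October the doomsday date is Oct 10.
Oct 4 is 6 days before Oct 10; 6 mod 7 = 6, so Saturday − 6 = Sunday.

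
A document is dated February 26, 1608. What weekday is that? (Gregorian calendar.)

Doomsday rule: the anchor day for the 1600s is Tuesday. For year 08: 8÷12 = 0 r 8, and 8÷4 = 2, so 0+8+2 = 10.
Tuesday + 10 ≡ Friday — that's 1608's doomsday.
In February the doomsday date is Feb 29 (1608 is a leap year (divisible by 4)).
Feb 26 is 3 days before Feb 29; 3 mod 7 = 3, so Friday − 3 = Tuesday.

Tuesday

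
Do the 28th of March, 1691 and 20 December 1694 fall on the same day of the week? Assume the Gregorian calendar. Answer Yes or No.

No

From Mar 28, 1691 to Dec 20, 1694 is 1363 days.
1363 mod 7 = 5, so they are different weekdays.
(Mar 28, 1691 is a Wednesday; Dec 20, 1694 is a Monday.)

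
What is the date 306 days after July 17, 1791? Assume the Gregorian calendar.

May 18, 1792

Jul has 31 days: +15 → Aug 1, 1791 (291 left).
Aug has 31 days: +31 → Sep 1, 1791 (260 left).
Sep has 30 days: +30 → Oct 1, 1791 (230 left).
Oct has 31 days: +31 → Nov 1, 1791 (199 left).
Nov has 30 days: +30 → Dec 1, 1791 (169 left).
Dec has 31 days: +31 → Jan 1, 1792 (138 left).
Jan has 31 days: +31 → Feb 1, 1792 (107 left).
Feb has 29 days: +29 → Mar 1, 1792 (78 left).
Mar has 31 days: +31 → Apr 1, 1792 (47 left).
Apr has 30 days: +30 → May 1, 1792 (17 left).
+17 → May 18, 1792.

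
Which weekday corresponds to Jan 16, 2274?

Doomsday rule: the anchor day for the 2200s is Friday. For year 74: 74÷12 = 6 r 2, and 2÷4 = 0, so 6+2+0 = 8.
Friday + 8 ≡ Saturday — that's 2274's doomsday.
In January the doomsday date is Jan 3 (2274 is not a leap year).
Jan 16 is 13 days after Jan 3; 13 mod 7 = 6, so Saturday + 6 = Friday.

Friday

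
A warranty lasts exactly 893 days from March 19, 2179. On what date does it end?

+366 (one year; includes Feb 29, 2180) → Mar 19, 2180 (527 left).
+365 (one year) → Mar 19, 2181 (162 left).
Mar has 31 days: +13 → Apr 1, 2181 (149 left).
Apr has 30 days: +30 → May 1, 2181 (119 left).
May has 31 days: +31 → Jun 1, 2181 (88 left).
Jun has 30 days: +30 → Jul 1, 2181 (58 left).
Jul has 31 days: +31 → Aug 1, 2181 (27 left).
+27 → Aug 28, 2181.

August 28, 2181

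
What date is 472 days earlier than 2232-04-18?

January 2, 2231

−366 (one year; includes Feb 29, 2232) → Apr 18, 2231 (106 left).
−18 → Mar 31, 2231 (end of Mar, 31 days; 88 left).
−31 → Feb 28, 2231 (end of Feb, 28 days; 57 left).
−28 → Jan 31, 2231 (end of Jan, 31 days; 29 left).
−29 → Jan 2, 2231.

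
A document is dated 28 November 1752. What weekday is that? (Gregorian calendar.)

Tuesday

Doomsday rule: the anchor day for the 1700s is Sunday. For year 52: 52÷12 = 4 r 4, and 4÷4 = 1, so 4+4+1 = 9.
Sunday + 9 ≡ Tuesday — that's 1752's doomsday.
In November the doomsday date is Nov 7.
Nov 28 is 21 days after Nov 7; 21 mod 7 = 0, so Tuesday + 0 = Tuesday.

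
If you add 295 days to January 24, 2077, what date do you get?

Jan has 31 days: +8 → Feb 1, 2077 (287 left).
Feb has 28 days: +28 → Mar 1, 2077 (259 left).
Mar has 31 days: +31 → Apr 1, 2077 (228 left).
Apr has 30 days: +30 → May 1, 2077 (198 left).
May has 31 days: +31 → Jun 1, 2077 (167 left).
Jun has 30 days: +30 → Jul 1, 2077 (137 left).
Jul has 31 days: +31 → Aug 1, 2077 (106 left).
Aug has 31 days: +31 → Sep 1, 2077 (75 left).
Sep has 30 days: +30 → Oct 1, 2077 (45 left).
Oct has 31 days: +31 → Nov 1, 2077 (14 left).
+14 → Nov 15, 2077.

November 15, 2077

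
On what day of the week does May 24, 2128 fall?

January 1, 2128 is a Thursday.
Jan 1, 2128 → Feb 1, 2128: 31 days (January has 31).
Feb 1, 2128 → Mar 1, 2128: 29 days (February has 29).
Mar 1, 2128 → Apr 1, 2128: 31 days (March has 31).
Apr 1, 2128 → May 1, 2128: 30 days (April has 30).
May 1, 2128 → May 24, 2128: 23 days.
Total: 144 days.
144 mod 7 = 4, so Thursday + 4 = Monday.

Monday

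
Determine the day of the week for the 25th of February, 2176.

Doomsday rule: the anchor day for the 2100s is Sunday. For year 76: 76÷12 = 6 r 4, and 4÷4 = 1, so 6+4+1 = 11.
Sunday + 11 ≡ Thursday — that's 2176's doomsday.
In February the doomsday date is Feb 29 (2176 is a leap year (divisible by 4)).
Feb 25 is 4 days before Feb 29; 4 mod 7 = 4, so Thursday − 4 = Sunday.

Sunday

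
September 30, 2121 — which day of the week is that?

Tuesday

Doomsday rule: the anchor day for the 2100s is Sunday. For year 21: 21÷12 = 1 r 9, and 9÷4 = 2, so 1+9+2 = 12.
Sunday + 12 ≡ Friday — that's 2121's doomsday.
In September the doomsday date is Sep 5.
Sep 30 is 25 days after Sep 5; 25 mod 7 = 4, so Friday + 4 = Tuesday.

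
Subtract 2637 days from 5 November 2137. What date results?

−365 (one year) → Nov 5, 2136 (2272 left).
−366 (one year; includes Feb 29, 2136) → Nov 5, 2135 (1906 left).
−365 (one year) → Nov 5, 2134 (1541 left).
−365 (one year) → Nov 5, 2133 (1176 left).
−365 (one year) → Nov 5, 2132 (811 left).
−366 (one year; includes Feb 29, 2132) → Nov 5, 2131 (445 left).
−365 (one year) → Nov 5, 2130 (80 left).
−5 → Oct 31, 2130 (end of Oct, 31 days; 75 left).
−31 → Sep 30, 2130 (end of Sep, 30 days; 44 left).
−30 → Aug 31, 2130 (end of Aug, 31 days; 14 left).
−14 → Aug 17, 2130.

August 17, 2130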